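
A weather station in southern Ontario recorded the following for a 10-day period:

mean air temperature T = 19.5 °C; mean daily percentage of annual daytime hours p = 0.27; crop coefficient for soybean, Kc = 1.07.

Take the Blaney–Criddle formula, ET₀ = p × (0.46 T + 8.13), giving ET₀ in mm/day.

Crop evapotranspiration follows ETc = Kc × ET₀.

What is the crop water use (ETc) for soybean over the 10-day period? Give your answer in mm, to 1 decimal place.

49.4 mm

ET₀ = 0.27 × (0.46 × 19.5 + 8.13) = 0.27 × 17.100 = 4.6170 mm/d
ETc = Kc × ET₀ = 1.07 × 4.6170 = 4.9402 mm/d
Over 10 days: 4.9402 × 10 = 49.402 mm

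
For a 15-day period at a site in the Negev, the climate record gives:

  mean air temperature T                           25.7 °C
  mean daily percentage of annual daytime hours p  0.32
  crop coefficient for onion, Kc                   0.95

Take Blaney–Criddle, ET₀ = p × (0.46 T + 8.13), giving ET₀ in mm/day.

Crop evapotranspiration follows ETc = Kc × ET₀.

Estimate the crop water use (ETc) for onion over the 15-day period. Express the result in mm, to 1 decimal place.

ET₀ = 0.32 × (0.46 × 25.7 + 8.13) = 0.32 × 19.952 = 6.3846 mm/d
ETc = Kc × ET₀ = 0.95 × 6.3846 = 6.0654 mm/d
Over 15 days: 6.0654 × 15 = 90.981 mm

91.0 mm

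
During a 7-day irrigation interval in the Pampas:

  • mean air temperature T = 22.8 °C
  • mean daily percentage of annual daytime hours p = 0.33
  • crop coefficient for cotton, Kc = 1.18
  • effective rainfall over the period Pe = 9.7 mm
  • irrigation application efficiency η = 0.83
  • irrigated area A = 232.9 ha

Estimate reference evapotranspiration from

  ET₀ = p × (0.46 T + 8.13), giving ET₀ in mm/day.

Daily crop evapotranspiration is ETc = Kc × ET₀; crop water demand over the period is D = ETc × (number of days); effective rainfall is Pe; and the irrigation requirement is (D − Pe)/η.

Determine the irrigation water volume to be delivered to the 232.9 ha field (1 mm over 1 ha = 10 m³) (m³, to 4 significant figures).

ET₀ = 0.33 × (0.46 × 22.8 + 8.13) = 0.33 × 18.618 = 6.1439 mm/d
ETc = Kc × ET₀ = 1.18 × 6.1439 = 7.2498 mm/d
Crop demand D = ETc × 7 d = 7.2498 × 7 = 50.749 mm
D − Pe = 50.749 − 9.7 = 41.049 mm
Gross irrigation = 41.049 / 0.83 = 49.457 mm
Volume = 49.457 mm × 232.9 ha × 10 = 115185.4 m³

115200 m³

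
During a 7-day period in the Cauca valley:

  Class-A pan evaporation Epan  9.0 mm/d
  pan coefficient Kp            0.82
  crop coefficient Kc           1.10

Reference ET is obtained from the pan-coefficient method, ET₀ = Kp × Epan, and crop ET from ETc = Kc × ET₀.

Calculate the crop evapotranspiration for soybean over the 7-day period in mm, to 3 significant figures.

56.8 mm

ET₀ = 0.82 × 9.0 = 7.3800 mm/d
ETc = Kc × ET₀ = 1.10 × 7.3800 = 8.1180 mm/d
Over 7 days: 8.1180 × 7 = 56.826 mm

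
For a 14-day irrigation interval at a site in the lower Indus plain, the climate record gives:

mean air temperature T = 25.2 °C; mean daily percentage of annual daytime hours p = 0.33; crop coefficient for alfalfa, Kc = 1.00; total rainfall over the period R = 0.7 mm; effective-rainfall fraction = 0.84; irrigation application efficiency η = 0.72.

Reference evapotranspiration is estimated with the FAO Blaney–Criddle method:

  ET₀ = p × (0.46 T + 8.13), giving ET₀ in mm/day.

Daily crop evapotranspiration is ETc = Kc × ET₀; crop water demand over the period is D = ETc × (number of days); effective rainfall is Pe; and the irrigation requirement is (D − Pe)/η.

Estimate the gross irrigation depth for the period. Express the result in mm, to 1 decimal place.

ET₀ = 0.33 × (0.46 × 25.2 + 8.13) = 0.33 × 19.722 = 6.5083 mm/d
ETc = Kc × ET₀ = 1.00 × 6.5083 = 6.5083 mm/d
Crop demand D = ETc × 14 d = 6.5083 × 14 = 91.116 mm
Pe = 0.84 × 0.7 = 0.588 mm
D − Pe = 91.116 − 0.588 = 90.528 mm
Gross irrigation = 90.528 / 0.72 = 125.733 mm

125.7 mm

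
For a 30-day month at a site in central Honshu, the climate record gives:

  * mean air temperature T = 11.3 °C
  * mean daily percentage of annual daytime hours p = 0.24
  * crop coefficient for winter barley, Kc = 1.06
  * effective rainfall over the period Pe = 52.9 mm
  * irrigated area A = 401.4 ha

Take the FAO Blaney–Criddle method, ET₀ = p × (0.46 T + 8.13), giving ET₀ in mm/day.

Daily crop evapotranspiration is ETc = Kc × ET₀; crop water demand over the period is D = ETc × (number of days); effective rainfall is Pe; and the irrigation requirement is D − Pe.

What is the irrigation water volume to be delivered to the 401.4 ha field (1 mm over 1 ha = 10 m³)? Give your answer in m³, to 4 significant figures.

ET₀ = 0.24 × (0.46 × 11.3 + 8.13) = 0.24 × 13.328 = 3.1987 mm/d
ETc = Kc × ET₀ = 1.06 × 3.1987 = 3.3906 mm/d
Crop demand D = ETc × 30 d = 3.3906 × 30 = 101.718 mm
D − Pe = 101.718 − 52.9 = 48.818 mm
Volume = 48.818 mm × 401.4 ha × 10 = 195955.5 m³

196000 m³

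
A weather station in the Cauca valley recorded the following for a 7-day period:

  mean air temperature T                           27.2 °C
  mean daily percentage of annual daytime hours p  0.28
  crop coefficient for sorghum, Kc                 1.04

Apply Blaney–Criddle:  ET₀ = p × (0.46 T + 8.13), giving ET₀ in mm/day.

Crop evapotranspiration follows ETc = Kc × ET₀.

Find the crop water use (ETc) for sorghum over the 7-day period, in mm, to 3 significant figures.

42.1 mm

ET₀ = 0.28 × (0.46 × 27.2 + 8.13) = 0.28 × 20.642 = 5.7798 mm/d
ETc = Kc × ET₀ = 1.04 × 5.7798 = 6.0110 mm/d
Over 7 days: 6.0110 × 7 = 42.077 mm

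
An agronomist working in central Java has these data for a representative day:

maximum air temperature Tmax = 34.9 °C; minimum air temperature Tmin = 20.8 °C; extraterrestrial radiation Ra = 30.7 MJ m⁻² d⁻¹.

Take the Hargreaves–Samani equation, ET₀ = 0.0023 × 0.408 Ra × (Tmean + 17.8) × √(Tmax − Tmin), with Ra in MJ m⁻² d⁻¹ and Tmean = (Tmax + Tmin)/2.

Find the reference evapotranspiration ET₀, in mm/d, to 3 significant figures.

Tmean = (34.9 + 20.8)/2 = 27.85 °C
0.408 Ra = 0.408 × 30.7 = 12.5256 mm/d equivalent
ET₀ = 0.0023 × 12.5256 × (27.85 + 17.8) × √14.1 = 0.0023 × 12.5256 × 45.65 × 3.7550 = 4.9383 mm/d

4.94 mm/d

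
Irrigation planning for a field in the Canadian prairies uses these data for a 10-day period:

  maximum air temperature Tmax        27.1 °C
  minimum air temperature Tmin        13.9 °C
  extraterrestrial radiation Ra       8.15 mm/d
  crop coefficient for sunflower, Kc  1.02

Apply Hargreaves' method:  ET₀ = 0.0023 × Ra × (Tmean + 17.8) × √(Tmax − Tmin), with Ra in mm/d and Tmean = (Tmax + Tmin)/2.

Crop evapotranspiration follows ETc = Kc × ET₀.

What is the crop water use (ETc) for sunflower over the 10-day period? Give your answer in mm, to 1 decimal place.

26.6 mm

Tmean = (27.1 + 13.9)/2 = 20.50 °C
ET₀ = 0.0023 × 8.15 × (20.50 + 17.8) × √13.2 = 0.0023 × 8.15 × 38.30 × 3.6332 = 2.6084 mm/d
ETc = Kc × ET₀ = 1.02 × 2.6084 = 2.6606 mm/d
Over 10 days: 2.6606 × 10 = 26.606 mm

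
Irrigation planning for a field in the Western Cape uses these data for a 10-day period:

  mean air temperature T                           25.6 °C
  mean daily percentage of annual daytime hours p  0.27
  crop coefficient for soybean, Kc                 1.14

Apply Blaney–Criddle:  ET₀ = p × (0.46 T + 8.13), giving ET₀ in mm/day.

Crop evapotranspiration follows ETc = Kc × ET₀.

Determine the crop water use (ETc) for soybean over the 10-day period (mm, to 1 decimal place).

61.3 mm

ET₀ = 0.27 × (0.46 × 25.6 + 8.13) = 0.27 × 19.906 = 5.3746 mm/d
ETc = Kc × ET₀ = 1.14 × 5.3746 = 6.1270 mm/d
Over 10 days: 6.1270 × 10 = 61.270 mm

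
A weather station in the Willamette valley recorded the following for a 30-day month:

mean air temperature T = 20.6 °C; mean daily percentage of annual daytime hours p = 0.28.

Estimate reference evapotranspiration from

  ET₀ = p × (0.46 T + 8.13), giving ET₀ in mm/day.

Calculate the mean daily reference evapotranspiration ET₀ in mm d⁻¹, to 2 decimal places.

ET₀ = 0.28 × (0.46 × 20.6 + 8.13) = 0.28 × 17.606 = 4.9297 mm/d

4.93 mm d⁻¹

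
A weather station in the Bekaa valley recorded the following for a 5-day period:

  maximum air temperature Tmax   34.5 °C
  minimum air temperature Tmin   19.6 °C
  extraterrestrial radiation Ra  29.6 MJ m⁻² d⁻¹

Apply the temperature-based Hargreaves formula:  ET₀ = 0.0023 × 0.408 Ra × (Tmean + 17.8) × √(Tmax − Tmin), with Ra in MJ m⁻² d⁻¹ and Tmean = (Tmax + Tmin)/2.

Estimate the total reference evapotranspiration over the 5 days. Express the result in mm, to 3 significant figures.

Tmean = (34.5 + 19.6)/2 = 27.05 °C
0.408 Ra = 0.408 × 29.6 = 12.0768 mm/d equivalent
ET₀ = 0.0023 × 12.0768 × (27.05 + 17.8) × √14.9 = 0.0023 × 12.0768 × 44.85 × 3.8601 = 4.8088 mm/d
Over 5 days: 4.8088 × 5 = 24.044 mm

24.0 mm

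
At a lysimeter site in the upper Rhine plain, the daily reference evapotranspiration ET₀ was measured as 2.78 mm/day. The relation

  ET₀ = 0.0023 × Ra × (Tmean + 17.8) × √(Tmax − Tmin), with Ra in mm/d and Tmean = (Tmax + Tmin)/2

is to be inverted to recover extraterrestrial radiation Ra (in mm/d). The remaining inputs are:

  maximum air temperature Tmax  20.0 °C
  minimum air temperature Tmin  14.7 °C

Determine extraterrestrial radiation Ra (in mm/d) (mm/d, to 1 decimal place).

Tmean = 17.35 °C; √ΔT = 2.3022
Ra = ET₀ / [0.0023 × (Tmean+17.8) × √ΔT] = 2.78 / (0.0023 × 35.15 × 2.3022) = 14.936 mm/d

14.9 mm/d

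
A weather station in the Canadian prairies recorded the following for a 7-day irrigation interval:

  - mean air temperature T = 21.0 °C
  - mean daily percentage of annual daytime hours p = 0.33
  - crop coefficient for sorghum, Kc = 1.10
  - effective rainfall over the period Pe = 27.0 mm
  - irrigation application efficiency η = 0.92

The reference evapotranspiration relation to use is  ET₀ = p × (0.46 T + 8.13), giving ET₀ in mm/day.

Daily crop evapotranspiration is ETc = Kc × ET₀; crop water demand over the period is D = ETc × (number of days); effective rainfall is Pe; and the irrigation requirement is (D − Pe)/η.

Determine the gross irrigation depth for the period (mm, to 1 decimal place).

ET₀ = 0.33 × (0.46 × 21.0 + 8.13) = 0.33 × 17.790 = 5.8707 mm/d
ETc = Kc × ET₀ = 1.10 × 5.8707 = 6.4578 mm/d
Crop demand D = ETc × 7 d = 6.4578 × 7 = 45.205 mm
D − Pe = 45.205 − 27.0 = 18.205 mm
Gross irrigation = 18.205 / 0.92 = 19.788 mm

19.8 mm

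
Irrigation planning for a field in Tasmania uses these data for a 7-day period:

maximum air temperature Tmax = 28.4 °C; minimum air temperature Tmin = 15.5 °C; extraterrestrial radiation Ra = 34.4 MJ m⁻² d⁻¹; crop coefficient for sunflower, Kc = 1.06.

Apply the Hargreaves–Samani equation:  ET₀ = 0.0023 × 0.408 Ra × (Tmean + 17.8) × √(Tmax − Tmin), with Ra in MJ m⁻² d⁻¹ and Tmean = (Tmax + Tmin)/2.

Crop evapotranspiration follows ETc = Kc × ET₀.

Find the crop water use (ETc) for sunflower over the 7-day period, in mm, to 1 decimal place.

Tmean = (28.4 + 15.5)/2 = 21.95 °C
0.408 Ra = 0.408 × 34.4 = 14.0352 mm/d equivalent
ET₀ = 0.0023 × 14.0352 × (21.95 + 17.8) × √12.9 = 0.0023 × 14.0352 × 39.75 × 3.5917 = 4.6088 mm/d
ETc = Kc × ET₀ = 1.06 × 4.6088 = 4.8853 mm/d
Over 7 days: 4.8853 × 7 = 34.197 mm

34.2 mm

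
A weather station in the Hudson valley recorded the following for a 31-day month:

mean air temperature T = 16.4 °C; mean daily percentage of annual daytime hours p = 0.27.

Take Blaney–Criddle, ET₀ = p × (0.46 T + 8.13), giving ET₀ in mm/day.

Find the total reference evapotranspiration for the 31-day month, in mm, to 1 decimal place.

131.2 mm

ET₀ = 0.27 × (0.46 × 16.4 + 8.13) = 0.27 × 15.674 = 4.2320 mm/d
Monthly total = 4.2320 × 31 = 131.192 mm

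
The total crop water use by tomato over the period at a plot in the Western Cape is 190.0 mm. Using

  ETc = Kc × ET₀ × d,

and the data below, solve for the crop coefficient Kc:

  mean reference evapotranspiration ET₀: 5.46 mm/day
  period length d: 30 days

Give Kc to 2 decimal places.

ETc = Kc × ET₀ × d  ⇒  Kc = ETc / (ET₀ × d)
Kc = 190.0 / (5.46 × 30) = 190.0 / 163.80 = 1.1600

1.16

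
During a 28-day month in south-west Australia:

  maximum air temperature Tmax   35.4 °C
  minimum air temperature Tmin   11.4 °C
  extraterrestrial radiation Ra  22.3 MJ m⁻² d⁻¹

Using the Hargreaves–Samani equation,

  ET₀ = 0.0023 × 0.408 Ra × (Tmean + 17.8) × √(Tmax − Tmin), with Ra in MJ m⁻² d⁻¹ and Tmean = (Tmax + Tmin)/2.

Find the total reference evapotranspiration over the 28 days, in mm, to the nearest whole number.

118 mm

Tmean = (35.4 + 11.4)/2 = 23.40 °C
0.408 Ra = 0.408 × 22.3 = 9.0984 mm/d equivalent
ET₀ = 0.0023 × 9.0984 × (23.40 + 17.8) × √24.0 = 0.0023 × 9.0984 × 41.20 × 4.8990 = 4.2237 mm/d
Over 28 days: 4.2237 × 28 = 118.264 mm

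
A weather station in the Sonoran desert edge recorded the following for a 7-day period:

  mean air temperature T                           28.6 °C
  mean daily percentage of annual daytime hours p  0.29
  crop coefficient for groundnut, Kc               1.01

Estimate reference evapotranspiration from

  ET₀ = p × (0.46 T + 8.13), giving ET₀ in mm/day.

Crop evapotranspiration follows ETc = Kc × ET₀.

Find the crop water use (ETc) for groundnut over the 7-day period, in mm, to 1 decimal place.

43.6 mm

ET₀ = 0.29 × (0.46 × 28.6 + 8.13) = 0.29 × 21.286 = 6.1729 mm/d
ETc = Kc × ET₀ = 1.01 × 6.1729 = 6.2346 mm/d
Over 7 days: 6.2346 × 7 = 43.642 mm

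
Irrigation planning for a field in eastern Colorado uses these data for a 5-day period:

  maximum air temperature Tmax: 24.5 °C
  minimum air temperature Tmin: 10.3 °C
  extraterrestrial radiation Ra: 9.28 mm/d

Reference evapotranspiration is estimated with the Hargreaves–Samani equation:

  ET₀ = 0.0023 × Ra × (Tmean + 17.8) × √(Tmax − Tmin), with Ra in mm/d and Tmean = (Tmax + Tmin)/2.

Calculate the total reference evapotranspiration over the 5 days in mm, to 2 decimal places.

14.16 mm

Tmean = (24.5 + 10.3)/2 = 17.40 °C
ET₀ = 0.0023 × 9.28 × (17.40 + 17.8) × √14.2 = 0.0023 × 9.28 × 35.20 × 3.7683 = 2.8312 mm/d
Over 5 days: 2.8312 × 5 = 14.156 mm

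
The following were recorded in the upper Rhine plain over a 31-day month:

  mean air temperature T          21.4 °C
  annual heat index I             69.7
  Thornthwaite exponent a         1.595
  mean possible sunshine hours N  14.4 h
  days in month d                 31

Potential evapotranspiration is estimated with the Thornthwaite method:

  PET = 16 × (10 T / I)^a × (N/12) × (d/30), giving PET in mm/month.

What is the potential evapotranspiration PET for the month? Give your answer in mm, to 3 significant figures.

119 mm

10T/I = 10 × 21.4 / 69.7 = 3.0703
(10T/I)^a = 3.0703^1.595 = 5.9849
Uncorrected PET = 16 × 5.9849 = 95.758 mm
Correction = (N/12)(d/30) = (14.4/12)(31/30) = 1.2400
PET = 95.758 × 1.2400 = 118.740 mm/month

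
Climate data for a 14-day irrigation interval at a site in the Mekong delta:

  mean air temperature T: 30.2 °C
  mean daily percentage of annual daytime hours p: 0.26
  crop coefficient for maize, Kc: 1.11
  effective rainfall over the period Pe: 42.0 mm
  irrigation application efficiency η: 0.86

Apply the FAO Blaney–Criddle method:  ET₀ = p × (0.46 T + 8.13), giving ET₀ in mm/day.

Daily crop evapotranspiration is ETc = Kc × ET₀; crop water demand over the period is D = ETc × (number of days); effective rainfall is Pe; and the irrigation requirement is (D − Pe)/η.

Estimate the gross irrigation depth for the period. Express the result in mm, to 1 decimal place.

ET₀ = 0.26 × (0.46 × 30.2 + 8.13) = 0.26 × 22.022 = 5.7257 mm/d
ETc = Kc × ET₀ = 1.11 × 5.7257 = 6.3555 mm/d
Crop demand D = ETc × 14 d = 6.3555 × 14 = 88.977 mm
D − Pe = 88.977 − 42.0 = 46.977 mm
Gross irrigation = 46.977 / 0.86 = 54.624 mm

54.6 mm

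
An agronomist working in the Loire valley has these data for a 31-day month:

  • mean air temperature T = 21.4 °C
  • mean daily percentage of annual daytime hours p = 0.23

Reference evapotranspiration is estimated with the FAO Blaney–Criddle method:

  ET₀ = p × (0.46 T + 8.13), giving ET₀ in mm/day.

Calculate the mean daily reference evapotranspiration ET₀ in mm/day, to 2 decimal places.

4.13 mm/day

ET₀ = 0.23 × (0.46 × 21.4 + 8.13) = 0.23 × 17.974 = 4.1340 mm/d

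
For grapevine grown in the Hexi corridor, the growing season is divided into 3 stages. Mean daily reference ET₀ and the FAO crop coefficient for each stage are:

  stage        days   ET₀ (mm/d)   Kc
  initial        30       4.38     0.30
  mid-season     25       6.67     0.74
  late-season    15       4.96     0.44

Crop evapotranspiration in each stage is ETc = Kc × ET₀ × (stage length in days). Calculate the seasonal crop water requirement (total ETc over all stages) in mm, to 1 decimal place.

initial: 0.30 × 4.38 × 30 = 39.42 mm
mid-season: 0.74 × 6.67 × 25 = 123.40 mm
late-season: 0.44 × 4.96 × 15 = 32.74 mm
Seasonal total = 195.56 mm

195.6 mm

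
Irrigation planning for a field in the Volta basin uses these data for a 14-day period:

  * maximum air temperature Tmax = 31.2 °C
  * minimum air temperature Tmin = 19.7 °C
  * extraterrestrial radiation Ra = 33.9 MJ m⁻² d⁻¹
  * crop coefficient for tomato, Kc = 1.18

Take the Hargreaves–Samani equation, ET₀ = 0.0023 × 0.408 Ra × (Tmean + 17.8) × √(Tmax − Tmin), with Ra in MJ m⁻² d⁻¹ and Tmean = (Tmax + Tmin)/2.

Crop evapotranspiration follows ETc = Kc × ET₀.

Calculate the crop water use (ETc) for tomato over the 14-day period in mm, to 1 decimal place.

77.1 mm

Tmean = (31.2 + 19.7)/2 = 25.45 °C
0.408 Ra = 0.408 × 33.9 = 13.8312 mm/d equivalent
ET₀ = 0.0023 × 13.8312 × (25.45 + 17.8) × √11.5 = 0.0023 × 13.8312 × 43.25 × 3.3912 = 4.6658 mm/d
ETc = Kc × ET₀ = 1.18 × 4.6658 = 5.5056 mm/d
Over 14 days: 5.5056 × 14 = 77.078 mm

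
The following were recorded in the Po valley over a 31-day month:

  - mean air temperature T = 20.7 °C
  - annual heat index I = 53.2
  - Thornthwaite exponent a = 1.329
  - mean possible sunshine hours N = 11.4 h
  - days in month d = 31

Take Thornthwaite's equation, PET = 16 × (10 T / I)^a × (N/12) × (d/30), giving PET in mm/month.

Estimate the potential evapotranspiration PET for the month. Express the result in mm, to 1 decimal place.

95.6 mm

10T/I = 10 × 20.7 / 53.2 = 3.8910
(10T/I)^a = 3.8910^1.329 = 6.0840
Uncorrected PET = 16 × 6.0840 = 97.344 mm
Correction = (N/12)(d/30) = (11.4/12)(31/30) = 0.9817
PET = 97.344 × 0.9817 = 95.563 mm/month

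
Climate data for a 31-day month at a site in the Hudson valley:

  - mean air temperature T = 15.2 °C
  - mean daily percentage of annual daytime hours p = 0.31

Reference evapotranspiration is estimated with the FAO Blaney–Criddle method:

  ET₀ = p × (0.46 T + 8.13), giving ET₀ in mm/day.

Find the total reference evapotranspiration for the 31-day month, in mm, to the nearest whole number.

145 mm

ET₀ = 0.31 × (0.46 × 15.2 + 8.13) = 0.31 × 15.122 = 4.6878 mm/d
Monthly total = 4.6878 × 31 = 145.322 mm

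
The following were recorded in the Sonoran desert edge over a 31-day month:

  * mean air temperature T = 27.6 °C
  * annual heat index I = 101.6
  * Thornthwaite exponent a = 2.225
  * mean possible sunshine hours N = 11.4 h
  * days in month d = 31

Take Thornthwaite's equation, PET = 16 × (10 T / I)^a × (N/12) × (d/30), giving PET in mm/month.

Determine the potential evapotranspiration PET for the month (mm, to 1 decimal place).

10T/I = 10 × 27.6 / 101.6 = 2.7165
(10T/I)^a = 2.7165^2.225 = 9.2400
Uncorrected PET = 16 × 9.2400 = 147.840 mm
Correction = (N/12)(d/30) = (11.4/12)(31/30) = 0.9817
PET = 147.840 × 0.9817 = 145.135 mm/month

145.1 mm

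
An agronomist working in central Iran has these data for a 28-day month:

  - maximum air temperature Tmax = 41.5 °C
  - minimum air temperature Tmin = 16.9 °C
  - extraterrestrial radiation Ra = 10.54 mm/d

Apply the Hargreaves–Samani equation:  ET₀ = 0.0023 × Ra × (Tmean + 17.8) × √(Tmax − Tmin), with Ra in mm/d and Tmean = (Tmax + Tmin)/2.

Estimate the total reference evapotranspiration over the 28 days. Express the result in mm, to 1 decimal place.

158.2 mm

Tmean = (41.5 + 16.9)/2 = 29.20 °C
ET₀ = 0.0023 × 10.54 × (29.20 + 17.8) × √24.6 = 0.0023 × 10.54 × 47.00 × 4.9598 = 5.6511 mm/d
Over 28 days: 5.6511 × 28 = 158.231 mm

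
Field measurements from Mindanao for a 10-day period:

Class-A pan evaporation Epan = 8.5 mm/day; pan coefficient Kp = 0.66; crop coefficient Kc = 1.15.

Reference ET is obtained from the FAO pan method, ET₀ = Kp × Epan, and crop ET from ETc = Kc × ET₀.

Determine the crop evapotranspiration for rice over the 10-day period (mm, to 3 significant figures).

ET₀ = 0.66 × 8.5 = 5.6100 mm/d
ETc = Kc × ET₀ = 1.15 × 5.6100 = 6.4515 mm/d
Over 10 days: 6.4515 × 10 = 64.515 mm

64.5 mm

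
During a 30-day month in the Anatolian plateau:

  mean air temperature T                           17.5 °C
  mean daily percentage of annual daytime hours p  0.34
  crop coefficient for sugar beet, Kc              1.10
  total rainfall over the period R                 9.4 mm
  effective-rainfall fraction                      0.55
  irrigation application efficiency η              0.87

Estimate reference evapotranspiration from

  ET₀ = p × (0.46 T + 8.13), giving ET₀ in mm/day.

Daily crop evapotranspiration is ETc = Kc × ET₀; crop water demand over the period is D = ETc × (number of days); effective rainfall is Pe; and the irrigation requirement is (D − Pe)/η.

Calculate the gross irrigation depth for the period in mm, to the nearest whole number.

203 mm

ET₀ = 0.34 × (0.46 × 17.5 + 8.13) = 0.34 × 16.180 = 5.5012 mm/d
ETc = Kc × ET₀ = 1.10 × 5.5012 = 6.0513 mm/d
Crop demand D = ETc × 30 d = 6.0513 × 30 = 181.539 mm
Pe = 0.55 × 9.4 = 5.170 mm
D − Pe = 181.539 − 5.170 = 176.369 mm
Gross irrigation = 176.369 / 0.87 = 202.723 mm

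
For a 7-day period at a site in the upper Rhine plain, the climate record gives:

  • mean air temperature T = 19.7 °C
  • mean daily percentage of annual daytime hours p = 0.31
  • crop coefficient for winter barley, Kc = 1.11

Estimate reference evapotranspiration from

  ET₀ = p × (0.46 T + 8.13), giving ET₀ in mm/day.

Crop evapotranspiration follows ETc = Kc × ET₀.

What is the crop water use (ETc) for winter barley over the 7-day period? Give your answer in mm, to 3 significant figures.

41.4 mm

ET₀ = 0.31 × (0.46 × 19.7 + 8.13) = 0.31 × 17.192 = 5.3295 mm/d
ETc = Kc × ET₀ = 1.11 × 5.3295 = 5.9157 mm/d
Over 7 days: 5.9157 × 7 = 41.410 mm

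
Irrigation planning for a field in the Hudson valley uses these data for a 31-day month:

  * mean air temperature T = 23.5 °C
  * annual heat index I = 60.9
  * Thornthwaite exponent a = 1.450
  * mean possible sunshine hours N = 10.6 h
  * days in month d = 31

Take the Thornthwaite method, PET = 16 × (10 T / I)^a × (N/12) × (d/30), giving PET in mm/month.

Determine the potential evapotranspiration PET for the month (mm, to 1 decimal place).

10T/I = 10 × 23.5 / 60.9 = 3.8588
(10T/I)^a = 3.8588^1.450 = 7.0853
Uncorrected PET = 16 × 7.0853 = 113.365 mm
Correction = (N/12)(d/30) = (10.6/12)(31/30) = 0.9128
PET = 113.365 × 0.9128 = 103.480 mm/month

103.5 mm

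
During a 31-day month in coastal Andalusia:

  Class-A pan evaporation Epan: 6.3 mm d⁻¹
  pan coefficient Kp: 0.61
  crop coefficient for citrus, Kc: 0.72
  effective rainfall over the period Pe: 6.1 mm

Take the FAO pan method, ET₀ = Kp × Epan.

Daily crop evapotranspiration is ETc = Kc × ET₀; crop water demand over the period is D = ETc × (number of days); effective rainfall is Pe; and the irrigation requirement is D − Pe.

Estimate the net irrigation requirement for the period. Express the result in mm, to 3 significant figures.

79.7 mm

ET₀ = 0.61 × 6.3 = 3.8430 mm/d
ETc = Kc × ET₀ = 0.72 × 3.8430 = 2.7670 mm/d
Crop demand D = ETc × 31 d = 2.7670 × 31 = 85.777 mm
D − Pe = 85.777 − 6.1 = 79.677 mm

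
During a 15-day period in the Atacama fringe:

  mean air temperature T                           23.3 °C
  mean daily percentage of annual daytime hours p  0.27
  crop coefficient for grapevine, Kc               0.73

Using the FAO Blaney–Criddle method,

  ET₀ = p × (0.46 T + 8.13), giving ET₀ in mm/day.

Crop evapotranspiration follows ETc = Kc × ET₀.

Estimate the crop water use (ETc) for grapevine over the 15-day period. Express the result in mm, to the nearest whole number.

ET₀ = 0.27 × (0.46 × 23.3 + 8.13) = 0.27 × 18.848 = 5.0890 mm/d
ETc = Kc × ET₀ = 0.73 × 5.0890 = 3.7150 mm/d
Over 15 days: 3.7150 × 15 = 55.725 mm

56 mm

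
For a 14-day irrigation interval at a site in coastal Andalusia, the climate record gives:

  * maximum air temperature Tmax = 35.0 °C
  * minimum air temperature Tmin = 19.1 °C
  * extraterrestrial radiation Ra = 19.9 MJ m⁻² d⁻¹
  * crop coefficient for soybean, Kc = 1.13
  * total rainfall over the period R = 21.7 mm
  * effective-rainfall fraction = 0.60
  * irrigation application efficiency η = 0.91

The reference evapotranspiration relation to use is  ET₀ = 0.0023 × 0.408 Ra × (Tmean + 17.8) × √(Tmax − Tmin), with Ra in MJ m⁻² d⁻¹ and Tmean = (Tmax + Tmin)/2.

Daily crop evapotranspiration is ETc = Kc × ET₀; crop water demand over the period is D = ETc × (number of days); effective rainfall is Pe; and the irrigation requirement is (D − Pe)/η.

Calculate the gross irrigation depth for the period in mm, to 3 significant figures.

Tmean = (35.0 + 19.1)/2 = 27.05 °C
0.408 Ra = 0.408 × 19.9 = 8.1192 mm/d equivalent
ET₀ = 0.0023 × 8.1192 × (27.05 + 17.8) × √15.9 = 0.0023 × 8.1192 × 44.85 × 3.9875 = 3.3397 mm/d
ETc = Kc × ET₀ = 1.13 × 3.3397 = 3.7739 mm/d
Crop demand D = ETc × 14 d = 3.7739 × 14 = 52.835 mm
Pe = 0.60 × 21.7 = 13.020 mm
D − Pe = 52.835 − 13.020 = 39.815 mm
Gross irrigation = 39.815 / 0.91 = 43.753 mm

43.8 mm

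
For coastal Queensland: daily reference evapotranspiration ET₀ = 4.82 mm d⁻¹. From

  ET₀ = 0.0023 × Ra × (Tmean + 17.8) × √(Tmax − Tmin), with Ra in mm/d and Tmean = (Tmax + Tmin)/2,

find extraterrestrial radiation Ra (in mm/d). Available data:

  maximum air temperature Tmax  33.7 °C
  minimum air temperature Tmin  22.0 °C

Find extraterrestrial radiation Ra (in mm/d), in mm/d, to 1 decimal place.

Tmean = 27.85 °C; √ΔT = 3.4205
Ra = ET₀ / [0.0023 × (Tmean+17.8) × √ΔT] = 4.82 / (0.0023 × 45.65 × 3.4205) = 13.421 mm/d

13.4 mm/d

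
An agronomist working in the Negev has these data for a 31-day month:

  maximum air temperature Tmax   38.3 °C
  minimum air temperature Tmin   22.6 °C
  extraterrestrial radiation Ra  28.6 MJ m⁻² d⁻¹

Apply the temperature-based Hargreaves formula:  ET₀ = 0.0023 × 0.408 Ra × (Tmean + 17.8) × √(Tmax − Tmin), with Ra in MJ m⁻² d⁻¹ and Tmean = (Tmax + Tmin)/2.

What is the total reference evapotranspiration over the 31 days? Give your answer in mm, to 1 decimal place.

159.1 mm

Tmean = (38.3 + 22.6)/2 = 30.45 °C
0.408 Ra = 0.408 × 28.6 = 11.6688 mm/d equivalent
ET₀ = 0.0023 × 11.6688 × (30.45 + 17.8) × √15.7 = 0.0023 × 11.6688 × 48.25 × 3.9623 = 5.1310 mm/d
Over 31 days: 5.1310 × 31 = 159.061 mm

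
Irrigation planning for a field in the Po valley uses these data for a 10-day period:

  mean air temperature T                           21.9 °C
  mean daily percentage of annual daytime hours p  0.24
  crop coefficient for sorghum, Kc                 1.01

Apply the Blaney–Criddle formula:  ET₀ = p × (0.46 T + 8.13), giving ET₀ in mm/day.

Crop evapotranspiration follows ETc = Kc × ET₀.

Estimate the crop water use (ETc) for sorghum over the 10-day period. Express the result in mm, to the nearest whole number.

ET₀ = 0.24 × (0.46 × 21.9 + 8.13) = 0.24 × 18.204 = 4.3690 mm/d
ETc = Kc × ET₀ = 1.01 × 4.3690 = 4.4127 mm/d
Over 10 days: 4.4127 × 10 = 44.127 mm

44 mm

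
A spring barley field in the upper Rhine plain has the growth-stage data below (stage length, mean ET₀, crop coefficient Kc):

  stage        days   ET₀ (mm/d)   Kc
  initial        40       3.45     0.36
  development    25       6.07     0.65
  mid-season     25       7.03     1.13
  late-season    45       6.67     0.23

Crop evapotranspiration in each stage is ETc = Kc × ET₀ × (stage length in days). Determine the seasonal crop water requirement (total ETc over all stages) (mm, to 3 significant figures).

416 mm

initial: 0.36 × 3.45 × 40 = 49.68 mm
development: 0.65 × 6.07 × 25 = 98.64 mm
mid-season: 1.13 × 7.03 × 25 = 198.60 mm
late-season: 0.23 × 6.67 × 45 = 69.03 mm
Seasonal total = 415.95 mm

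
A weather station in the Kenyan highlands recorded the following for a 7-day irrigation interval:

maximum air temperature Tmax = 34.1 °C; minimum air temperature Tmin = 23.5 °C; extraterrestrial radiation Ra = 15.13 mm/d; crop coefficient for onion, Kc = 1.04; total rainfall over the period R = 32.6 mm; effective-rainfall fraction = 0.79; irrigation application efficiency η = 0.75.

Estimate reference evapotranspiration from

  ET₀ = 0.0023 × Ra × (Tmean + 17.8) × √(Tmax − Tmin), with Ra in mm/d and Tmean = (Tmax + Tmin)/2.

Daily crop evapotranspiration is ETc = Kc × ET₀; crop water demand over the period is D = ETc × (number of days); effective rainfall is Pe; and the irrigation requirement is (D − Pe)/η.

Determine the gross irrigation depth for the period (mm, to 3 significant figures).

16.9 mm

Tmean = (34.1 + 23.5)/2 = 28.80 °C
ET₀ = 0.0023 × 15.13 × (28.80 + 17.8) × √10.6 = 0.0023 × 15.13 × 46.60 × 3.2558 = 5.2797 mm/d
ETc = Kc × ET₀ = 1.04 × 5.2797 = 5.4909 mm/d
Crop demand D = ETc × 7 d = 5.4909 × 7 = 38.436 mm
Pe = 0.79 × 32.6 = 25.754 mm
D − Pe = 38.436 − 25.754 = 12.682 mm
Gross irrigation = 12.682 / 0.75 = 16.909 mm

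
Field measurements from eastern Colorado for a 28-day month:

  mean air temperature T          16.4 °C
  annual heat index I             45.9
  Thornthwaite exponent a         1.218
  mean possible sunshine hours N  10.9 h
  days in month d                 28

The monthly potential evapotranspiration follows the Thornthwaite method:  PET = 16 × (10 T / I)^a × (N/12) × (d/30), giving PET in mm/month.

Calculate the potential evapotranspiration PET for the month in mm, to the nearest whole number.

64 mm

10T/I = 10 × 16.4 / 45.9 = 3.5730
(10T/I)^a = 3.5730^1.218 = 4.7162
Uncorrected PET = 16 × 4.7162 = 75.459 mm
Correction = (N/12)(d/30) = (10.9/12)(28/30) = 0.8478
PET = 75.459 × 0.8478 = 63.974 mm/month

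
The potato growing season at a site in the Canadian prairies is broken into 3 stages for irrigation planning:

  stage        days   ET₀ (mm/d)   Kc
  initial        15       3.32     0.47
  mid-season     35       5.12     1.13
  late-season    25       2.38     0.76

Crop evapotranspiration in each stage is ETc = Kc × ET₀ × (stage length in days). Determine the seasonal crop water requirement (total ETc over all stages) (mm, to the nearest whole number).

initial: 0.47 × 3.32 × 15 = 23.41 mm
mid-season: 1.13 × 5.12 × 35 = 202.50 mm
late-season: 0.76 × 2.38 × 25 = 45.22 mm
Seasonal total = 271.13 mm

271 mm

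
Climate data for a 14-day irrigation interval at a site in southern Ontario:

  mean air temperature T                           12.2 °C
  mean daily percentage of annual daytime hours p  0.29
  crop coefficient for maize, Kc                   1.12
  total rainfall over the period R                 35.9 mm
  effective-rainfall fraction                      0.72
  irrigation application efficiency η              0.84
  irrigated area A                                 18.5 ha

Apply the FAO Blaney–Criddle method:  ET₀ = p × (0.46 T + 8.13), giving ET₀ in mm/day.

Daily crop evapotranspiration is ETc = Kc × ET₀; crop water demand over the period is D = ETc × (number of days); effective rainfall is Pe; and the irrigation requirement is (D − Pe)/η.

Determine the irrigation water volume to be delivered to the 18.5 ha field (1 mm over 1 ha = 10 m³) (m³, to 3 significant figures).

8070 m³

ET₀ = 0.29 × (0.46 × 12.2 + 8.13) = 0.29 × 13.742 = 3.9852 mm/d
ETc = Kc × ET₀ = 1.12 × 3.9852 = 4.4634 mm/d
Crop demand D = ETc × 14 d = 4.4634 × 14 = 62.488 mm
Pe = 0.72 × 35.9 = 25.848 mm
D − Pe = 62.488 − 25.848 = 36.640 mm
Gross irrigation = 36.640 / 0.84 = 43.619 mm
Volume = 43.619 mm × 18.5 ha × 10 = 8069.5 m³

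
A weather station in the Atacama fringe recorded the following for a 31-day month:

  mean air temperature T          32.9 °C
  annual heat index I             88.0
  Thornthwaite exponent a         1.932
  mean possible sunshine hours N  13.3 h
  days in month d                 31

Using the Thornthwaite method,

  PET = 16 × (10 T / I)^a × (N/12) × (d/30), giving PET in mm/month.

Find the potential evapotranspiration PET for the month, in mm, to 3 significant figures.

10T/I = 10 × 32.9 / 88.0 = 3.7386
(10T/I)^a = 3.7386^1.932 = 12.7783
Uncorrected PET = 16 × 12.7783 = 204.453 mm
Correction = (N/12)(d/30) = (13.3/12)(31/30) = 1.1453
PET = 204.453 × 1.1453 = 234.160 mm/month

234 mm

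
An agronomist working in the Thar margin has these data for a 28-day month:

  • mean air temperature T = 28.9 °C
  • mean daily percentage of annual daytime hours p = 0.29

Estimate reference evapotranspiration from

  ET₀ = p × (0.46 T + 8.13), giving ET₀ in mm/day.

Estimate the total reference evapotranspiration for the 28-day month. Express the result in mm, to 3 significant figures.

ET₀ = 0.29 × (0.46 × 28.9 + 8.13) = 0.29 × 21.424 = 6.2130 mm/d
Monthly total = 6.2130 × 28 = 173.964 mm

174 mm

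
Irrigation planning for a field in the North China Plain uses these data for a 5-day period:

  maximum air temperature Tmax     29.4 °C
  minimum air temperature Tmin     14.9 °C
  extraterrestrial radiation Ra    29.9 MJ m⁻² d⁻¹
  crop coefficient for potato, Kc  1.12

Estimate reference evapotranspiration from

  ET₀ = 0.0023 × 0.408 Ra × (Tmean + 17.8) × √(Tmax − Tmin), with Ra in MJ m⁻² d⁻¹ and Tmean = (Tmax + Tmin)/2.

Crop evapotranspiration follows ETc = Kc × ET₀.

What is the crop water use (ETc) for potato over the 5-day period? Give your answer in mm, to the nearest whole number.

Tmean = (29.4 + 14.9)/2 = 22.15 °C
0.408 Ra = 0.408 × 29.9 = 12.1992 mm/d equivalent
ET₀ = 0.0023 × 12.1992 × (22.15 + 17.8) × √14.5 = 0.0023 × 12.1992 × 39.95 × 3.8079 = 4.2684 mm/d
ETc = Kc × ET₀ = 1.12 × 4.2684 = 4.7806 mm/d
Over 5 days: 4.7806 × 5 = 23.903 mm

24 mm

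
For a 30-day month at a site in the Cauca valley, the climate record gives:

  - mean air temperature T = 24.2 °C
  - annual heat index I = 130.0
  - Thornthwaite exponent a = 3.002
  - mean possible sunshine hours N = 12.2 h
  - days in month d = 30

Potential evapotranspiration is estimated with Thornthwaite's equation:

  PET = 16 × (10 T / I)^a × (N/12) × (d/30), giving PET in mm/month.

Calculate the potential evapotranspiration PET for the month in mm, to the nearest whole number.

105 mm

10T/I = 10 × 24.2 / 130.0 = 1.8615
(10T/I)^a = 1.8615^3.002 = 6.4585
Uncorrected PET = 16 × 6.4585 = 103.336 mm
Correction = (N/12)(d/30) = (12.2/12)(30/30) = 1.0167
PET = 103.336 × 1.0167 = 105.062 mm/month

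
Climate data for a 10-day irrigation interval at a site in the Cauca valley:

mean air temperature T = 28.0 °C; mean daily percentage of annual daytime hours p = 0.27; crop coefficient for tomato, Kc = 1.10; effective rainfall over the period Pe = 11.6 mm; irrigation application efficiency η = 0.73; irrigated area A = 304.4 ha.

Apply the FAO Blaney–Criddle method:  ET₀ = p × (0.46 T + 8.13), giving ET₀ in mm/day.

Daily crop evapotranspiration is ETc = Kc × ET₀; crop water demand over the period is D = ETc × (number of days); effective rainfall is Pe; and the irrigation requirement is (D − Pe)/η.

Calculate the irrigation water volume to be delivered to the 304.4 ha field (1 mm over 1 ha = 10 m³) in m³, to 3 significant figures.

ET₀ = 0.27 × (0.46 × 28.0 + 8.13) = 0.27 × 21.010 = 5.6727 mm/d
ETc = Kc × ET₀ = 1.10 × 5.6727 = 6.2400 mm/d
Crop demand D = ETc × 10 d = 6.2400 × 10 = 62.400 mm
D − Pe = 62.400 − 11.6 = 50.800 mm
Gross irrigation = 50.800 / 0.73 = 69.589 mm
Volume = 69.589 mm × 304.4 ha × 10 = 211828.9 m³

212000 m³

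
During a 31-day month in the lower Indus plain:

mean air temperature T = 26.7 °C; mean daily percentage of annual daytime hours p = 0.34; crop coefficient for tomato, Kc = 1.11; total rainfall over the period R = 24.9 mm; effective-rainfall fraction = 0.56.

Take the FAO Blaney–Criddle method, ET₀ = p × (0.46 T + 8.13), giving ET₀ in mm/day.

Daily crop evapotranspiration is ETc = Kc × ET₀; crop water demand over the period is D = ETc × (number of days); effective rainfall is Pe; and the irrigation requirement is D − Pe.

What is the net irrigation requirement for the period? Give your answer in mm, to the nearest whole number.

225 mm

ET₀ = 0.34 × (0.46 × 26.7 + 8.13) = 0.34 × 20.412 = 6.9401 mm/d
ETc = Kc × ET₀ = 1.11 × 6.9401 = 7.7035 mm/d
Crop demand D = ETc × 31 d = 7.7035 × 31 = 238.809 mm
Pe = 0.56 × 24.9 = 13.944 mm
D − Pe = 238.809 − 13.944 = 224.865 mm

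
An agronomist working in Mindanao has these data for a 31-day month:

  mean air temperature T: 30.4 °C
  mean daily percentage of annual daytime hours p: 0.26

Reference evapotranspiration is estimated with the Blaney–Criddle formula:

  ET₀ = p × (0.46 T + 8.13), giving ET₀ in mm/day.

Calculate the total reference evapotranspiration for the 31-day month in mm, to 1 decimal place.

ET₀ = 0.26 × (0.46 × 30.4 + 8.13) = 0.26 × 22.114 = 5.7496 mm/d
Monthly total = 5.7496 × 31 = 178.238 mm

178.2 mm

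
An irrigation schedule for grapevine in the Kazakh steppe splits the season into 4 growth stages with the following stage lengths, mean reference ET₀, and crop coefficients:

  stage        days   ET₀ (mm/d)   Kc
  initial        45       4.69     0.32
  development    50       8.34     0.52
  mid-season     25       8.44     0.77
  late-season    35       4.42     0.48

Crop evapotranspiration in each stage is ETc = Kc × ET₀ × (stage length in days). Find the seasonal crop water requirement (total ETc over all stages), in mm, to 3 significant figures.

initial: 0.32 × 4.69 × 45 = 67.54 mm
development: 0.52 × 8.34 × 50 = 216.84 mm
mid-season: 0.77 × 8.44 × 25 = 162.47 mm
late-season: 0.48 × 4.42 × 35 = 74.26 mm
Seasonal total = 521.11 mm

521 mm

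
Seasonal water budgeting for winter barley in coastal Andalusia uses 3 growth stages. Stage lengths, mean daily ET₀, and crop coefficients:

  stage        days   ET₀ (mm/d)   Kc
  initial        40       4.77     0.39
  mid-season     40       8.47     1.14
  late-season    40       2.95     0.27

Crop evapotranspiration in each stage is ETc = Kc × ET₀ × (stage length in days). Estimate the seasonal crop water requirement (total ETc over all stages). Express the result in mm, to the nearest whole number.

initial: 0.39 × 4.77 × 40 = 74.41 mm
mid-season: 1.14 × 8.47 × 40 = 386.23 mm
late-season: 0.27 × 2.95 × 40 = 31.86 mm
Seasonal total = 492.50 mm

493 mm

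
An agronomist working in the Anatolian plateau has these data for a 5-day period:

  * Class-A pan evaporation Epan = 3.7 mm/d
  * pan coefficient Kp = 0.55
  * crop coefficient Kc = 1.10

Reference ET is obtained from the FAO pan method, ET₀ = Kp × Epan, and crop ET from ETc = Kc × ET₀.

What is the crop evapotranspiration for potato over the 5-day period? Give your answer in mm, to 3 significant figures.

11.2 mm

ET₀ = 0.55 × 3.7 = 2.0350 mm/d
ETc = Kc × ET₀ = 1.10 × 2.0350 = 2.2385 mm/d
Over 5 days: 2.2385 × 5 = 11.193 mm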